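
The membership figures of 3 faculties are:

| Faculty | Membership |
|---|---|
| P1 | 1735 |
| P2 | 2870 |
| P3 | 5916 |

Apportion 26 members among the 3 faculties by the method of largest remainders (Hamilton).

Standard divisor: 10521 ÷ 26 ≈ 404.654.
Standard quotas: P1 4.2876, P2 7.0925, P3 14.6199.
Lower quotas: P1 4, P2 7, P3 14 (sum 25, leaving 1 seat).
Remainders in descending order: P3 0.6199, P1 0.2876, P2 0.0925.
The surplus seat goes to P3.

P1 4, P2 7, P3 15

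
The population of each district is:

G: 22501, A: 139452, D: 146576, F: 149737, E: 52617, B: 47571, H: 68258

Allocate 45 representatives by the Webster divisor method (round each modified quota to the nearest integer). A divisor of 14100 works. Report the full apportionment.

With modified divisor 14100: modified quotas G 1.596, A 9.890, D 10.395, F 10.620, E 3.732, B 3.374, H 4.841.
Rounding to the nearest integer: G 2, A 10, D 10, F 11, E 4, B 3, H 5 (total 45).

G: 2, A: 10, D: 10, F: 11, E: 4, B: 3, H: 5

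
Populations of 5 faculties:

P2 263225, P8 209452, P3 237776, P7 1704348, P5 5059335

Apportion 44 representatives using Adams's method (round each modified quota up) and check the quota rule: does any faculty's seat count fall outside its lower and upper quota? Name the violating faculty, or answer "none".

Standard quotas: P2 1.550, P8 1.233, P3 1.400, P7 10.033, P5 29.784.
Adams allocation: P2 2, P8 2, P3 2, P7 10, P5 28.
P5 has quota 29.784 (lower 29, upper 30) but receives 28 — outside the quota interval.

P5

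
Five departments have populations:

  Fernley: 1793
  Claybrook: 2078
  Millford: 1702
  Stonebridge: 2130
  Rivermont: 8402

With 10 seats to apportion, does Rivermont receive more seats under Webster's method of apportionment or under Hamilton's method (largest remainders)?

Webster

Webster: Fernley 1, Claybrook 1, Millford 1, Stonebridge 1, Rivermont 6.
Hamilton: Fernley 1, Claybrook 1, Millford 1, Stonebridge 2, Rivermont 5.
Rivermont gets 6 under Webster and 5 under Hamilton.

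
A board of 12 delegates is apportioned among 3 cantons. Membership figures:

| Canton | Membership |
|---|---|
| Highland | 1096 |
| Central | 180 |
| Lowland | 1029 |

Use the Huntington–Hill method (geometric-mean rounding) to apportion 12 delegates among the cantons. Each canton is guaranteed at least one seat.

Highland 6, Central 1, Lowland 5

With divisor 194: modified quotas Highland 5.649, Central 0.928, Lowland 5.304.
Geometric-mean thresholds: Highland √(5·6)=5.477, Central (min 1), Lowland √(5·6)=5.477.
Each quota rounded against its threshold gives Highland 6, Central 1, Lowland 5 (total 12).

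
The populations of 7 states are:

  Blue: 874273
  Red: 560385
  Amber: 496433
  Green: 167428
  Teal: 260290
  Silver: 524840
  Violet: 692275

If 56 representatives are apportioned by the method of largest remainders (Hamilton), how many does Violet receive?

Standard divisor: 3575924 ÷ 56 ≈ 63855.786.
Standard quotas: Blue 13.6914, Red 8.7758, Amber 7.7743, Green 2.6220, Teal 4.0762, Silver 8.2191, Violet 10.8412.
Lower quotas: Blue 13, Red 8, Amber 7, Green 2, Teal 4, Silver 8, Violet 10 (sum 52, leaving 4 seats).
Remainders in descending order: Violet 0.8412, Red 0.7758, Amber 0.7743, Blue 0.6914, Green 0.6220, Silver 0.2191, Teal 0.0762.
The surplus seats go to Violet, Red, Amber, Blue.
Violet receives 11.

11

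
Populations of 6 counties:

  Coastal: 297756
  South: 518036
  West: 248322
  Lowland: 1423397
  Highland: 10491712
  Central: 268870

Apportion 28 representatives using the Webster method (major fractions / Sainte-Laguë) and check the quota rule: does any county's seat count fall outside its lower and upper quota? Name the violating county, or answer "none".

Standard quotas: Coastal 0.629, South 1.095, West 0.525, Lowland 3.008, Highland 22.174, Central 0.568.
Webster allocation: Coastal 1, South 1, West 1, Lowland 3, Highland 21, Central 1.
Highland has quota 22.174 (lower 22, upper 23) but receives 21 — outside the quota interval.

Highland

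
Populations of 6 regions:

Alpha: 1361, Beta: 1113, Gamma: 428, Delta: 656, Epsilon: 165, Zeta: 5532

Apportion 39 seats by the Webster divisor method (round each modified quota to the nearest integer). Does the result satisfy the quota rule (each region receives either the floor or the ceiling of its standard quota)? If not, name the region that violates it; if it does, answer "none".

Standard quotas: Alpha 5.735, Beta 4.690, Gamma 1.804, Delta 2.764, Epsilon 0.695, Zeta 23.312.
Webster allocation: Alpha 6, Beta 5, Gamma 2, Delta 3, Epsilon 1, Zeta 22.
Zeta has quota 23.312 (lower 23, upper 24) but receives 22 — outside the quota interval.

Zeta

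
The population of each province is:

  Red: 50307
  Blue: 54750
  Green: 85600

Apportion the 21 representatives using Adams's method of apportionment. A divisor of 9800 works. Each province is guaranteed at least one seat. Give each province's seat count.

Red 6, Blue 6, Green 9

With modified divisor 9800: modified quotas Red 5.133, Blue 5.587, Green 8.735.
Rounding up: Red 6, Blue 6, Green 9 (total 21).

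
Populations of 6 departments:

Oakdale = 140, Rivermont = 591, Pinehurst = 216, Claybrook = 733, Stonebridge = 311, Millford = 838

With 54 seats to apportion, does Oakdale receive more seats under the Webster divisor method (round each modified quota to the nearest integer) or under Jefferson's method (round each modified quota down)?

Webster

Webster: Oakdale 3, Rivermont 11, Pinehurst 4, Claybrook 14, Stonebridge 6, Millford 16.
Jefferson: Oakdale 2, Rivermont 11, Pinehurst 4, Claybrook 14, Stonebridge 6, Millford 17.
Oakdale gets 3 under Webster and 2 under Jefferson.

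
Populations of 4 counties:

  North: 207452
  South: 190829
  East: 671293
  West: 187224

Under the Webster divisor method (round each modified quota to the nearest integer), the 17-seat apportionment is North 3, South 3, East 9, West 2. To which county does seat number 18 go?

Priority for the next seat is population ÷ (current seats + 0.5).
Priorities: North 59272.000, South 54522.571, East 70662.421, West 74889.600.
Highest priority: West.

West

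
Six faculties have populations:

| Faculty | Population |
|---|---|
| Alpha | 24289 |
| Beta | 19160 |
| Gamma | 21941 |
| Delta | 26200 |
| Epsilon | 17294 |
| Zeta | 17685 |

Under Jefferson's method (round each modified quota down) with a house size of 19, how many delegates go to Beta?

Standard divisor 126569/19 ≈ 6661.526; standard quotas: Alpha 3.646, Beta 2.876, Gamma 3.294, Delta 3.933, Epsilon 2.596, Zeta 2.655.
Rounding down gives 3, 2, 3, 3, 2, 2 = 15 seats, so the divisor must be adjusted.
With modified divisor 5830: modified quotas Alpha 4.166, Beta 3.286, Gamma 3.763, Delta 4.494, Epsilon 2.966, Zeta 3.033.
Rounding down: Alpha 4, Beta 3, Gamma 3, Delta 4, Epsilon 2, Zeta 3 (total 19).
Beta receives 3.

3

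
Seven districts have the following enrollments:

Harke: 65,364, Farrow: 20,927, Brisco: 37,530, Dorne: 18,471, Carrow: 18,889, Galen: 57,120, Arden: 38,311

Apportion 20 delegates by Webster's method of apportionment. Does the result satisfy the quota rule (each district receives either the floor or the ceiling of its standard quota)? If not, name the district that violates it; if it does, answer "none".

none

Standard quotas: Harke 5.094, Farrow 1.631, Brisco 2.925, Dorne 1.440, Carrow 1.472, Galen 4.452, Arden 2.986.
Webster allocation: Harke 5, Farrow 2, Brisco 3, Dorne 1, Carrow 1, Galen 5, Arden 3.
Every allocation lies between the lower and upper quota.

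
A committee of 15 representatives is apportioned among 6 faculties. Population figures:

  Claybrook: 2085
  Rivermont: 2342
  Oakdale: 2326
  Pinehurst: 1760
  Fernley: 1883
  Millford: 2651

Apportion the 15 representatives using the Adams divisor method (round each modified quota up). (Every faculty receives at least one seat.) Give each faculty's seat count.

Standard divisor 13047/15 ≈ 869.8; standard quotas: Claybrook 2.397, Rivermont 2.693, Oakdale 2.674, Pinehurst 2.023, Fernley 2.165, Millford 3.048.
Rounding up gives 3, 3, 3, 3, 3, 4 = 19 seats, so the divisor must be adjusted.
With modified divisor 1100: modified quotas Claybrook 1.895, Rivermont 2.129, Oakdale 2.115, Pinehurst 1.600, Fernley 1.712, Millford 2.410.
Rounding up: Claybrook 2, Rivermont 3, Oakdale 3, Pinehurst 2, Fernley 2, Millford 3 (total 15).

Claybrook: 2, Rivermont: 3, Oakdale: 3, Pinehurst: 2, Fernley: 2, Millford: 3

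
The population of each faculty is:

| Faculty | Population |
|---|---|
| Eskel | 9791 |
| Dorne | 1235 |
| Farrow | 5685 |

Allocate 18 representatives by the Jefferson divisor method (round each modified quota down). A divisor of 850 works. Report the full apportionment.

With modified divisor 850: modified quotas Eskel 11.519, Dorne 1.453, Farrow 6.688.
Rounding down: Eskel 11, Dorne 1, Farrow 6 (total 18).

Eskel: 11, Dorne: 1, Farrow: 6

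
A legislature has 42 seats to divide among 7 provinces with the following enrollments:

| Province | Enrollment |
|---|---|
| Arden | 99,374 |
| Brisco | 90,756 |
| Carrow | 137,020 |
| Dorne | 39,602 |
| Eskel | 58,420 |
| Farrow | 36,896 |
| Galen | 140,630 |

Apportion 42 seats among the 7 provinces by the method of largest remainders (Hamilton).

The standard divisor is 602698/42 ≈ 14349.952.
Standard quotas: Arden 6.9250, Brisco 6.3245, Carrow 9.5485, Dorne 2.7597, Eskel 4.0711, Farrow 2.5712, Galen 9.8000.
Lower quotas: Arden 6, Brisco 6, Carrow 9, Dorne 2, Eskel 4, Farrow 2, Galen 9 (sum 38, leaving 4 seats).
Remainders in descending order: Arden 0.9250, Galen 0.8000, Dorne 0.7597, Farrow 0.5712, Carrow 0.5485, Brisco 0.3245, Eskel 0.0711.
The surplus seats go to Arden, Galen, Dorne, Farrow.

Arden: 7, Brisco: 6, Carrow: 9, Dorne: 3, Eskel: 4, Farrow: 3, Galen: 10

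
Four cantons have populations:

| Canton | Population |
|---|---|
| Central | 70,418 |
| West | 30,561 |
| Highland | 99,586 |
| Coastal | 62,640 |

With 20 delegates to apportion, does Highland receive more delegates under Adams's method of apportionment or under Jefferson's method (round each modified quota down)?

Jefferson

Adams: Central 5, West 3, Highland 7, Coastal 5.
Jefferson: Central 5, West 2, Highland 8, Coastal 5.
Highland gets 7 under Adams and 8 under Jefferson.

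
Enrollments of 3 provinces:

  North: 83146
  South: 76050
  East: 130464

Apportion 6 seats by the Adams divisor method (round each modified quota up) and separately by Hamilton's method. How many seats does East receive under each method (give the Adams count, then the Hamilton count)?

Adams: North 2, South 2, East 2.
Hamilton: North 2, South 1, East 3.
East gets 2 under Adams and 3 under Hamilton.

2 and 3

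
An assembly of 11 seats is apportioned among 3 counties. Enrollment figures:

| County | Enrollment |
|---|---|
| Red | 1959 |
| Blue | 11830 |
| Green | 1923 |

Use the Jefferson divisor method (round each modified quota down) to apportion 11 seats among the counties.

Standard divisor 15712/11 ≈ 1428.364; standard quotas: Red 1.371, Blue 8.282, Green 1.346.
Rounding down gives 1, 8, 1 = 10 seats, so the divisor must be adjusted.
With modified divisor 1200: modified quotas Red 1.633, Blue 9.858, Green 1.603.
Rounding down: Red 1, Blue 9, Green 1 (total 11).

Red=1, Blue=9, Green=1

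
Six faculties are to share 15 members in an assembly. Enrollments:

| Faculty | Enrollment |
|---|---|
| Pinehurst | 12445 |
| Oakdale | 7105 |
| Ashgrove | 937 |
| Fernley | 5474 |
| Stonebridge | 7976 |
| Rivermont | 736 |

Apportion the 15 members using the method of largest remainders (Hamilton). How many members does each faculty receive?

Pinehurst=5, Oakdale=3, Ashgrove=1, Fernley=2, Stonebridge=4, Rivermont=0

Standard divisor: 34673 ÷ 15 ≈ 2311.533.
Standard quotas: Pinehurst 5.3839, Oakdale 3.0737, Ashgrove 0.4054, Fernley 2.3681, Stonebridge 3.4505, Rivermont 0.3184.
Lower quotas: Pinehurst 5, Oakdale 3, Ashgrove 0, Fernley 2, Stonebridge 3, Rivermont 0 (sum 13, leaving 2 seats).
Remainders in descending order: Stonebridge 0.4505, Ashgrove 0.4054, Pinehurst 0.3839, Fernley 0.3681, Rivermont 0.3184, Oakdale 0.0737.
Largest remainders: Stonebridge, Ashgrove receive the extra seats.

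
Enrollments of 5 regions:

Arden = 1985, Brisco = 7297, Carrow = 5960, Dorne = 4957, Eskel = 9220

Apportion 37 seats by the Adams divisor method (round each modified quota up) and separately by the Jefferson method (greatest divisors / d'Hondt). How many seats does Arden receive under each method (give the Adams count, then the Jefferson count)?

Adams: Arden 3, Brisco 9, Carrow 8, Dorne 6, Eskel 11.
Jefferson: Arden 2, Brisco 9, Carrow 8, Dorne 6, Eskel 12.
Arden gets 3 under Adams and 2 under Jefferson.

3 and 2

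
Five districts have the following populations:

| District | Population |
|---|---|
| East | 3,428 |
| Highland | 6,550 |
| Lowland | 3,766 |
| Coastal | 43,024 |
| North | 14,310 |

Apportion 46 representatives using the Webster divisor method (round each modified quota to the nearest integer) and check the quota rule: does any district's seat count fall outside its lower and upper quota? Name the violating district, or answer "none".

Standard quotas: East 2.219, Highland 4.239, Lowland 2.437, Coastal 27.844, North 9.261.
Webster allocation: East 2, Highland 4, Lowland 2, Coastal 29, North 9.
Coastal has quota 27.844 (lower 27, upper 28) but receives 29 — outside the quota interval.

Coastal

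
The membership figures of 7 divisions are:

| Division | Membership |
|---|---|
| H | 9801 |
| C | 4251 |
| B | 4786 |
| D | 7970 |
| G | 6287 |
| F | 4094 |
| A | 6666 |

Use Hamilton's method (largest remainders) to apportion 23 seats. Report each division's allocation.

H: 5; C: 2; B: 3; D: 4; G: 3; F: 2; A: 4

Standard divisor: 43855 ÷ 23 ≈ 1906.739.
Standard quotas: H 5.1402, C 2.2295, B 2.5100, D 4.1799, G 3.2973, F 2.1471, A 3.4960.
Lower quotas: H 5, C 2, B 2, D 4, G 3, F 2, A 3 (sum 21, leaving 2 seats).
Remainders in descending order: B 0.5100, A 0.4960, G 0.2973, C 0.2295, D 0.1799, F 0.1471, H 0.1402.
The surplus seats go to B, A.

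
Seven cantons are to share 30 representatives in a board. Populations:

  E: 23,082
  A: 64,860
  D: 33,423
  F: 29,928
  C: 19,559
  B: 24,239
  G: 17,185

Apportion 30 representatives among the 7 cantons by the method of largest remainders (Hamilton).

The standard divisor is 212276/30 ≈ 7075.867.
Standard quotas: E 3.2621, A 9.1664, D 4.7235, F 4.2296, C 2.7642, B 3.4256, G 2.4287.
Lower quotas: E 3, A 9, D 4, F 4, C 2, B 3, G 2 (sum 27, leaving 3 seats).
Remainders in descending order: C 0.7642, D 0.7235, G 0.4287, B 0.4256, E 0.2621, F 0.2296, A 0.1664.
Largest remainders: C, D, G receive the extra seats.

E 3, A 9, D 5, F 4, C 3, B 3, G 3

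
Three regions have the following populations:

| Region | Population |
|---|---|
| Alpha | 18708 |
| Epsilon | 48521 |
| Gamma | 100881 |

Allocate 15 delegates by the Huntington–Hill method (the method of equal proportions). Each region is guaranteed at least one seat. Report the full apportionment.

With divisor 11369: modified quotas Alpha 1.646, Epsilon 4.268, Gamma 8.873.
Geometric-mean thresholds: Alpha √(1·2)=1.414, Epsilon √(4·5)=4.472, Gamma √(8·9)=8.485.
Each quota rounded against its threshold gives Alpha 2, Epsilon 4, Gamma 9 (total 15).

Alpha=2, Epsilon=4, Gamma=9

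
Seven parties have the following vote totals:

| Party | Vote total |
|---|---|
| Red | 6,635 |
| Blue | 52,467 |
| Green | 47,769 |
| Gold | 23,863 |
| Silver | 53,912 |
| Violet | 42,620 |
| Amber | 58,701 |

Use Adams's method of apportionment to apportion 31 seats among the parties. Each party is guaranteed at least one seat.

Red 1, Blue 5, Green 5, Gold 3, Silver 6, Violet 5, Amber 6

Standard divisor 285967/31 ≈ 9224.742; standard quotas: Red 0.719, Blue 5.688, Green 5.178, Gold 2.587, Silver 5.844, Violet 4.620, Amber 6.363.
Rounding up gives 1, 6, 6, 3, 6, 5, 7 = 34 seats, so the divisor must be adjusted.
With modified divisor 10600: modified quotas Red 0.626, Blue 4.950, Green 4.507, Gold 2.251, Silver 5.086, Violet 4.021, Amber 5.538.
Rounding up: Red 1, Blue 5, Green 5, Gold 3, Silver 6, Violet 5, Amber 6 (total 31).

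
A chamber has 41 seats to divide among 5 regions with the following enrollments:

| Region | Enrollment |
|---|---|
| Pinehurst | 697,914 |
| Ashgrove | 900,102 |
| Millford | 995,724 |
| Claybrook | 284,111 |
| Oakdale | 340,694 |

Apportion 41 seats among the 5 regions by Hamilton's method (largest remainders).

Standard divisor: 3218545 ÷ 41 ≈ 78501.098.
Standard quotas: Pinehurst 8.8905, Ashgrove 11.4661, Millford 12.6842, Claybrook 3.6192, Oakdale 4.3400.
Lower quotas: Pinehurst 8, Ashgrove 11, Millford 12, Claybrook 3, Oakdale 4 (sum 38, leaving 3 seats).
Remainders in descending order: Pinehurst 0.8905, Millford 0.6842, Claybrook 0.6192, Ashgrove 0.4661, Oakdale 0.3400.
The surplus seats go to Pinehurst, Millford, Claybrook.

Pinehurst=9, Ashgrove=11, Millford=13, Claybrook=4, Oakdale=4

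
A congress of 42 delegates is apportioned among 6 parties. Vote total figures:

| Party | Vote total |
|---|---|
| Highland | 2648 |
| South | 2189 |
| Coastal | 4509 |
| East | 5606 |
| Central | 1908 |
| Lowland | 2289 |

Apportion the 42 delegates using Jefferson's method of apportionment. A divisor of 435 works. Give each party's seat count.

Highland 6, South 5, Coastal 10, East 12, Central 4, Lowland 5

With modified divisor 435: modified quotas Highland 6.087, South 5.032, Coastal 10.366, East 12.887, Central 4.386, Lowland 5.262.
Rounding down: Highland 6, South 5, Coastal 10, East 12, Central 4, Lowland 5 (total 42).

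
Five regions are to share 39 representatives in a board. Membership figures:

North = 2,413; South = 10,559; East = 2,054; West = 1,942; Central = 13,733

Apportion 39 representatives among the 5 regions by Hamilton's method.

North=3; South=13; East=3; West=3; Central=17

Standard divisor: 30701 ÷ 39 ≈ 787.205.
Standard quotas: North 3.0653, South 13.4133, East 2.6092, West 2.4670, Central 17.4453.
Lower quotas: North 3, South 13, East 2, West 2, Central 17 (sum 37, leaving 2 seats).
Remainders in descending order: East 0.6092, West 0.4670, Central 0.4453, South 0.4133, North 0.0653.
Largest remainders: East, West receive the extra seats.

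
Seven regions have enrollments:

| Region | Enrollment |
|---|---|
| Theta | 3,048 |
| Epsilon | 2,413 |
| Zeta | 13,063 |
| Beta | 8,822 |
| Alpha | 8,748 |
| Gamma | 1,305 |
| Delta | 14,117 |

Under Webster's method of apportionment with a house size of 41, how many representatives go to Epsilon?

2

Standard divisor 51516/41 ≈ 1256.488; standard quotas: Theta 2.426, Epsilon 1.920, Zeta 10.396, Beta 7.021, Alpha 6.962, Gamma 1.039, Delta 11.235.
Rounding to the nearest integer gives 2, 2, 10, 7, 7, 1, 11 = 40 seats, so the divisor must be adjusted.
With modified divisor 1240: modified quotas Theta 2.458, Epsilon 1.946, Zeta 10.535, Beta 7.115, Alpha 7.055, Gamma 1.052, Delta 11.385.
Rounding to the nearest integer: Theta 2, Epsilon 2, Zeta 11, Beta 7, Alpha 7, Gamma 1, Delta 11 (total 41).
Epsilon receives 2.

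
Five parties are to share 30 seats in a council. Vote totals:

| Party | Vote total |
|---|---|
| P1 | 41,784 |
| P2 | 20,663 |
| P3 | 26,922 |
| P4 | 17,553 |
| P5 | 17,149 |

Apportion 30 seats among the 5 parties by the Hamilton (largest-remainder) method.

Standard divisor: 124071 ÷ 30 ≈ 4135.7.
Standard quotas: P1 10.1032, P2 4.9963, P3 6.5097, P4 4.2443, P5 4.1466.
Lower quotas: P1 10, P2 4, P3 6, P4 4, P5 4 (sum 28, leaving 2 seats).
Remainders in descending order: P2 0.9963, P3 0.5097, P4 0.2443, P5 0.1466, P1 0.1032.
Largest remainders: P2, P3 receive the extra seats.

P1: 10, P2: 5, P3: 7, P4: 4, P5: 4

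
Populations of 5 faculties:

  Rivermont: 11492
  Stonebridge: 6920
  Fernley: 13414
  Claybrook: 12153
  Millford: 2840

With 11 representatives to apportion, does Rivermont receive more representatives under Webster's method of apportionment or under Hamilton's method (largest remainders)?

Webster: Rivermont 2, Stonebridge 2, Fernley 3, Claybrook 3, Millford 1.
Hamilton: Rivermont 3, Stonebridge 1, Fernley 3, Claybrook 3, Millford 1.
Rivermont gets 2 under Webster and 3 under Hamilton.

Hamilton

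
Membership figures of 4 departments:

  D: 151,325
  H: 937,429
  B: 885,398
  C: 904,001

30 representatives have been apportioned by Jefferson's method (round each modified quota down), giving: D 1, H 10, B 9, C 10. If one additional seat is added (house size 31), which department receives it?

Priority for the next seat is population ÷ (current seats + 1).
Priorities: D 75662.500, H 85220.818, B 88539.800, C 82181.909.
Highest priority: B.

B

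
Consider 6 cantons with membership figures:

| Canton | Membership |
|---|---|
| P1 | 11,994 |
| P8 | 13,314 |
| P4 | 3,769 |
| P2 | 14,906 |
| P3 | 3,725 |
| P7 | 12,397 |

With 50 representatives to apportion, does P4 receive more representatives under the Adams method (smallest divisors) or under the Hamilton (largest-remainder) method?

Adams

Adams: P1 10, P8 11, P4 4, P2 12, P3 3, P7 10.
Hamilton: P1 10, P8 11, P4 3, P2 13, P3 3, P7 10.
P4 gets 4 under Adams and 3 under Hamilton.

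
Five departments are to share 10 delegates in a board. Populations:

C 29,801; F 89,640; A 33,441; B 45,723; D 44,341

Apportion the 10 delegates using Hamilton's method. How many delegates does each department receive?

The standard divisor is 242946/10 ≈ 24294.6.
Standard quotas: C 1.2267, F 3.6897, A 1.3765, B 1.8820, D 1.8251.
Lower quotas: C 1, F 3, A 1, B 1, D 1 (sum 7, leaving 3 seats).
Remainders in descending order: B 0.8820, D 0.8251, F 0.6897, A 0.3765, C 0.2267.
The surplus seats go to B, D, F.

C=1; F=4; A=1; B=2; D=2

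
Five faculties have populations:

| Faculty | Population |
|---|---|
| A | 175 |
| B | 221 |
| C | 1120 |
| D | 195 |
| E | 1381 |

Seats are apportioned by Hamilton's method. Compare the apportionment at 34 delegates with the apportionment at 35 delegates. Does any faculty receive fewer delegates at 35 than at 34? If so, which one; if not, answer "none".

At 34 seats: A 2, B 3, C 12, D 2, E 15.
At 35 seats: A 2, B 2, C 13, D 2, E 16.
B drops from 3 to 2.

B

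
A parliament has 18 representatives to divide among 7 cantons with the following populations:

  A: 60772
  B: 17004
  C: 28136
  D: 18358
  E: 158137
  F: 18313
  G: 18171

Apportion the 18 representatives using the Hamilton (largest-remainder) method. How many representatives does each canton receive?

A 3; B 1; C 2; D 1; E 9; F 1; G 1

The standard divisor is 318891/18 ≈ 17716.167.
Standard quotas: A 3.4303, B 0.9598, C 1.5882, D 1.0362, E 8.9261, F 1.0337, G 1.0257.
Lower quotas: A 3, B 0, C 1, D 1, E 8, F 1, G 1 (sum 15, leaving 3 seats).
Remainders in descending order: B 0.9598, E 0.9261, C 0.5882, A 0.4303, D 0.0362, F 0.0337, G 0.0257.
The surplus seats go to B, E, C.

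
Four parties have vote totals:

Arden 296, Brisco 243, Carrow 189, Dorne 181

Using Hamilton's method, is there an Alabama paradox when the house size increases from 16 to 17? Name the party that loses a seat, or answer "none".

At 16 seats: Arden 5, Brisco 4, Carrow 4, Dorne 3.
At 17 seats: Arden 6, Brisco 5, Carrow 3, Dorne 3.
Carrow drops from 4 to 3.

Carrow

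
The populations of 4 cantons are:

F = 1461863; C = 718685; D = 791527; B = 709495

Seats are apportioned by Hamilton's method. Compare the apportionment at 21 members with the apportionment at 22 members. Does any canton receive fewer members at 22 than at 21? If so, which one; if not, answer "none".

none

At 21 seats: F 8, C 4, D 5, B 4.
At 22 seats: F 9, C 4, D 5, B 4.
No canton's allocation decreased.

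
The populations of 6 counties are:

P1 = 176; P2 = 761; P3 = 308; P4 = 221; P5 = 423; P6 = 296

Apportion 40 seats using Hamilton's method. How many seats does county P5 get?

Total 2185; standard divisor 2185/40 ≈ 54.625.
Standard quotas: P1 3.222, P2 13.931, P3 5.638, P4 4.046, P5 7.744, P6 5.419.
Lower quotas: P1 3, P2 13, P3 5, P4 4, P5 7, P6 5 (sum 37, leaving 3 seats).
Remainders in descending order: P2 0.931, P5 0.744, P3 0.638, P6 0.419, P1 0.222, P4 0.046.
Largest remainders: P2, P5, P3 receive the extra seats.
P5 receives 8.

8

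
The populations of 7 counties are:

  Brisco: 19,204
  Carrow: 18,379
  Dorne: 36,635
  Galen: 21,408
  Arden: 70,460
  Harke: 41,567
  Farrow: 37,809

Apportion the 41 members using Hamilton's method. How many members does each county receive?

Standard divisor: 245462 ÷ 41 ≈ 5986.878.
Standard quotas: Brisco 3.2077, Carrow 3.0699, Dorne 6.1192, Galen 3.5758, Arden 11.7691, Harke 6.9430, Farrow 6.3153.
Lower quotas: Brisco 3, Carrow 3, Dorne 6, Galen 3, Arden 11, Harke 6, Farrow 6 (sum 38, leaving 3 seats).
Remainders in descending order: Harke 0.9430, Arden 0.7691, Galen 0.5758, Farrow 0.3153, Brisco 0.2077, Dorne 0.1192, Carrow 0.0699.
Largest remainders: Harke, Arden, Galen receive the extra seats.

Brisco 3, Carrow 3, Dorne 6, Galen 4, Arden 12, Harke 7, Farrow 6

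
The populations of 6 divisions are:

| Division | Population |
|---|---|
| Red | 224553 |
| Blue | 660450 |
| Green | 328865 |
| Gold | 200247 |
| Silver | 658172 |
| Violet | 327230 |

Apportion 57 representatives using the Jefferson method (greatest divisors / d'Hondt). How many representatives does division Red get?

Standard divisor 2399517/57 ≈ 42096.789; standard quotas: Red 5.334, Blue 15.689, Green 7.812, Gold 4.757, Silver 15.635, Violet 7.773.
Rounding down gives 5, 15, 7, 4, 15, 7 = 53 seats, so the divisor must be adjusted.
With modified divisor 40500: modified quotas Red 5.545, Blue 16.307, Green 8.120, Gold 4.944, Silver 16.251, Violet 8.080.
Rounding down: Red 5, Blue 16, Green 8, Gold 4, Silver 16, Violet 8 (total 57).
Red receives 5.

5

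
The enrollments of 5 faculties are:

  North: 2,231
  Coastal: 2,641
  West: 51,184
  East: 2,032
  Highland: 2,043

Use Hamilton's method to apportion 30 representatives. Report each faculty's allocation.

The standard divisor is 60131/30 ≈ 2004.367.
Standard quotas: North 1.1131, Coastal 1.3176, West 25.5362, East 1.0138, Highland 1.0193.
Lower quotas: North 1, Coastal 1, West 25, East 1, Highland 1 (sum 29, leaving 1 seat).
Remainders in descending order: West 0.5362, Coastal 0.3176, North 0.1131, Highland 0.0193, East 0.0138.
Largest remainder: West receives the extra seat.

North 1, Coastal 1, West 26, East 1, Highland 1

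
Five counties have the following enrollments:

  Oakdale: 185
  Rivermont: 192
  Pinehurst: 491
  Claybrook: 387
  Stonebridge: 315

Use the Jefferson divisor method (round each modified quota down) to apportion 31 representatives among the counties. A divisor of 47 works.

Oakdale 3, Rivermont 4, Pinehurst 10, Claybrook 8, Stonebridge 6

With modified divisor 47: modified quotas Oakdale 3.936, Rivermont 4.085, Pinehurst 10.447, Claybrook 8.234, Stonebridge 6.702.
Rounding down: Oakdale 3, Rivermont 4, Pinehurst 10, Claybrook 8, Stonebridge 6 (total 31).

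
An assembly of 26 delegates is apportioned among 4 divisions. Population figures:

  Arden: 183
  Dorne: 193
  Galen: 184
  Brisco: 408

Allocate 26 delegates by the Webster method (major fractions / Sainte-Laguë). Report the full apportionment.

Arden=5, Dorne=5, Galen=5, Brisco=11

Standard divisor 968/26 ≈ 37.231; standard quotas: Arden 4.915, Dorne 5.184, Galen 4.942, Brisco 10.959.
Rounding to the nearest integer gives Arden 5, Dorne 5, Galen 5, Brisco 11 — total 26, matching the house size, so no adjustment is needed.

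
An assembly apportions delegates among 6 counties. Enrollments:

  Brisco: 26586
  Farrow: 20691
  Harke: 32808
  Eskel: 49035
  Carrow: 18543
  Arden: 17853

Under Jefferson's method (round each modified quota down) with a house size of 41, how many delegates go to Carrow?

Standard divisor 165516/41 ≈ 4036.976; standard quotas: Brisco 6.586, Farrow 5.125, Harke 8.127, Eskel 12.146, Carrow 4.593, Arden 4.422.
Rounding down gives 6, 5, 8, 12, 4, 4 = 39 seats, so the divisor must be adjusted.
With modified divisor 3740: modified quotas Brisco 7.109, Farrow 5.532, Harke 8.772, Eskel 13.111, Carrow 4.958, Arden 4.774.
Rounding down: Brisco 7, Farrow 5, Harke 8, Eskel 13, Carrow 4, Arden 4 (total 41).
Carrow receives 4.

4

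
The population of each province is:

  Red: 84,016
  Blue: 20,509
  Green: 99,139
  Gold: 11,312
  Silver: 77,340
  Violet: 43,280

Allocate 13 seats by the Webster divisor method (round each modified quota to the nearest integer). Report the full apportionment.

Red: 3, Blue: 1, Green: 4, Gold: 0, Silver: 3, Violet: 2

Standard divisor 335596/13 ≈ 25815.077; standard quotas: Red 3.255, Blue 0.794, Green 3.840, Gold 0.438, Silver 2.996, Violet 1.677.
Rounding to the nearest integer gives Red 3, Blue 1, Green 4, Gold 0, Silver 3, Violet 2 — total 13, matching the house size, so no adjustment is needed.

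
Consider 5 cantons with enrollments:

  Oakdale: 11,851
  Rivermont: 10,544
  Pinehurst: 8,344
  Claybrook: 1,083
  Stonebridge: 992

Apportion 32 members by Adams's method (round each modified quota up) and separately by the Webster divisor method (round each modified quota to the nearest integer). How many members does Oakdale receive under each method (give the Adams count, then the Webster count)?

Adams: Oakdale 11, Rivermont 10, Pinehurst 8, Claybrook 2, Stonebridge 1.
Webster: Oakdale 12, Rivermont 10, Pinehurst 8, Claybrook 1, Stonebridge 1.
Oakdale gets 11 under Adams and 12 under Webster.

11 and 12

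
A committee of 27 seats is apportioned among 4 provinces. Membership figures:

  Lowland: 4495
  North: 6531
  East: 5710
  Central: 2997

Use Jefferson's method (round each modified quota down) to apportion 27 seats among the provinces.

Standard divisor 19733/27 ≈ 730.852; standard quotas: Lowland 6.150, North 8.936, East 7.813, Central 4.101.
Rounding down gives 6, 8, 7, 4 = 25 seats, so the divisor must be adjusted.
With modified divisor 700: modified quotas Lowland 6.421, North 9.330, East 8.157, Central 4.281.
Rounding down: Lowland 6, North 9, East 8, Central 4 (total 27).

Lowland 6, North 9, East 8, Central 4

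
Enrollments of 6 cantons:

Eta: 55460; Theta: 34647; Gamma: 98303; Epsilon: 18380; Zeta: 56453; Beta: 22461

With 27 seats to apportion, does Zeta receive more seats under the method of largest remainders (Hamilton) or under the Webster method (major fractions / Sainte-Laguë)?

Hamilton

Hamilton: Eta 5, Theta 3, Gamma 9, Epsilon 2, Zeta 6, Beta 2.
Webster: Eta 5, Theta 3, Gamma 10, Epsilon 2, Zeta 5, Beta 2.
Zeta gets 6 under Hamilton and 5 under Webster.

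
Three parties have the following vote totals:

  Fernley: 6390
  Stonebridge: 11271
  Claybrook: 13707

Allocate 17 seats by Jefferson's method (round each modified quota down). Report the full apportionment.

Standard divisor 31368/17 ≈ 1845.176; standard quotas: Fernley 3.463, Stonebridge 6.108, Claybrook 7.429.
Rounding down gives 3, 6, 7 = 16 seats, so the divisor must be adjusted.
With modified divisor 1700: modified quotas Fernley 3.759, Stonebridge 6.630, Claybrook 8.063.
Rounding down: Fernley 3, Stonebridge 6, Claybrook 8 (total 17).

Fernley: 3, Stonebridge: 6, Claybrook: 8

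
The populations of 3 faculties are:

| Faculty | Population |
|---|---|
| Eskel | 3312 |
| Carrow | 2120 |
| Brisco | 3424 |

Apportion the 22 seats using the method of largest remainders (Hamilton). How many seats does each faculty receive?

Eskel 8; Carrow 5; Brisco 9

The standard divisor is 8856/22 ≈ 402.545.
Standard quotas: Eskel 8.228, Carrow 5.266, Brisco 8.506.
Lower quotas: Eskel 8, Carrow 5, Brisco 8 (sum 21, leaving 1 seat).
Remainders in descending order: Brisco 0.506, Carrow 0.266, Eskel 0.228.
The surplus seat goes to Brisco.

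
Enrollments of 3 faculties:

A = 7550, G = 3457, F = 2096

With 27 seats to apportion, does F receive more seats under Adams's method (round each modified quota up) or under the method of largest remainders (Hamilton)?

Adams

Adams: A 15, G 7, F 5.
Hamilton: A 16, G 7, F 4.
F gets 5 under Adams and 4 under Hamilton.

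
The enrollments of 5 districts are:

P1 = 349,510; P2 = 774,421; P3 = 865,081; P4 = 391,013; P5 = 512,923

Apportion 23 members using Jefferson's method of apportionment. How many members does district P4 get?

3

Standard divisor 2892948/23 ≈ 125780.348; standard quotas: P1 2.779, P2 6.157, P3 6.878, P4 3.109, P5 4.078.
Rounding down gives 2, 6, 6, 3, 4 = 21 seats, so the divisor must be adjusted.
With modified divisor 113600: modified quotas P1 3.077, P2 6.817, P3 7.615, P4 3.442, P5 4.515.
Rounding down: P1 3, P2 6, P3 7, P4 3, P5 4 (total 23).
P4 receives 3.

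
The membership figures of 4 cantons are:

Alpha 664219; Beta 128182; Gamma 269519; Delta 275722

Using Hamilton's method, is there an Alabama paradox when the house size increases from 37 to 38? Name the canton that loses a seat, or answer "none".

Beta

At 37 seats: Alpha 18, Beta 4, Gamma 7, Delta 8.
At 38 seats: Alpha 19, Beta 3, Gamma 8, Delta 8.
Beta drops from 4 to 3.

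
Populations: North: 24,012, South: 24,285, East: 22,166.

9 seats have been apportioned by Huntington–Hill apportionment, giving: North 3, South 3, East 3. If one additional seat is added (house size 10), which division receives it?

Priority for the next seat is population ÷ (√(s·(s+1))).
Priorities: North 6931.667, South 7010.476, East 6398.773.
Highest priority: South.

South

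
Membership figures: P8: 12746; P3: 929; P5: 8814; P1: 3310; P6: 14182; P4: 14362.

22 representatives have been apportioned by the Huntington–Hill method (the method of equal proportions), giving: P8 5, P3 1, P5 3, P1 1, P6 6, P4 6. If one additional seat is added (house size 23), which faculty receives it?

P5

Priority for the next seat is population ÷ (√(s·(s+1))).
Priorities: P8 2327.091, P3 656.902, P5 2544.383, P1 2340.523, P6 2188.330, P4 2216.105.
Highest priority: P5.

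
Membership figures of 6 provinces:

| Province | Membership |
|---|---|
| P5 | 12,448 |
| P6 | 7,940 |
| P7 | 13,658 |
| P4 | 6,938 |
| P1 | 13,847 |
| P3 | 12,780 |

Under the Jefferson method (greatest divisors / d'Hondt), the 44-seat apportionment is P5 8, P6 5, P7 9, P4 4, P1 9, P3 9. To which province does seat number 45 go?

P4

Priority for the next seat is population ÷ (current seats + 1).
Priorities: P5 1383.111, P6 1323.333, P7 1365.800, P4 1387.600, P1 1384.700, P3 1278.000.
Highest priority: P4.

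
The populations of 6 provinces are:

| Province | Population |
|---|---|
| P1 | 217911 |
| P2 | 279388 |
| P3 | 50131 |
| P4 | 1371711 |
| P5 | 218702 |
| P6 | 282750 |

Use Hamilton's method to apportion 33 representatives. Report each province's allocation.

The standard divisor is 2420593/33 ≈ 73351.303.
Standard quotas: P1 2.9708, P2 3.8089, P3 0.6834, P4 18.7006, P5 2.9816, P6 3.8547.
Lower quotas: P1 2, P2 3, P3 0, P4 18, P5 2, P6 3 (sum 28, leaving 5 seats).
Remainders in descending order: P5 0.9816, P1 0.9708, P6 0.8547, P2 0.8089, P4 0.7006, P3 0.6834.
Largest remainders: P5, P1, P6, P2, P4 receive the extra seats.

P1 3; P2 4; P3 0; P4 19; P5 3; P6 4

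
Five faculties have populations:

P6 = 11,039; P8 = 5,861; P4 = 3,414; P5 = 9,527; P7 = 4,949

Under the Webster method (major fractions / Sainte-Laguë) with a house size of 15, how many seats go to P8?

3

Standard divisor 34790/15 ≈ 2319.333; standard quotas: P6 4.760, P8 2.527, P4 1.472, P5 4.108, P7 2.134.
Rounding to the nearest integer gives P6 5, P8 3, P4 1, P5 4, P7 2 — total 15, matching the house size, so no adjustment is needed.
P8 receives 3.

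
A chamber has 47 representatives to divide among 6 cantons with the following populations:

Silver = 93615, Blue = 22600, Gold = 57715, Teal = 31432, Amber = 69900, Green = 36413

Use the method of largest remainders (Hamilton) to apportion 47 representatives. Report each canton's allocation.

Standard divisor: 311675 ÷ 47 ≈ 6631.383.
Standard quotas: Silver 14.1170, Blue 3.4080, Gold 8.7033, Teal 4.7399, Amber 10.5408, Green 5.4910.
Lower quotas: Silver 14, Blue 3, Gold 8, Teal 4, Amber 10, Green 5 (sum 44, leaving 3 seats).
Remainders in descending order: Teal 0.7399, Gold 0.7033, Amber 0.5408, Green 0.4910, Blue 0.4080, Silver 0.1170.
The surplus seats go to Teal, Gold, Amber.

Silver=14, Blue=3, Gold=9, Teal=5, Amber=11, Green=5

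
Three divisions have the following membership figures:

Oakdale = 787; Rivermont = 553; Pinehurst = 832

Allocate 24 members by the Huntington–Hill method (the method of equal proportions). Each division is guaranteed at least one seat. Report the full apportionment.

With divisor 90: modified quotas Oakdale 8.744, Rivermont 6.144, Pinehurst 9.244.
Geometric-mean thresholds: Oakdale √(8·9)=8.485, Rivermont √(6·7)=6.481, Pinehurst √(9·10)=9.487.
Each quota rounded against its threshold gives Oakdale 9, Rivermont 6, Pinehurst 9 (total 24).

Oakdale: 9, Rivermont: 6, Pinehurst: 9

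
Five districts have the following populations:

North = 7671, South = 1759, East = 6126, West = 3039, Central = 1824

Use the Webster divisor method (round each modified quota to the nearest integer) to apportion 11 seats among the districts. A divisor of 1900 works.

With modified divisor 1900: modified quotas North 4.037, South 0.926, East 3.224, West 1.599, Central 0.960.
Rounding to the nearest integer: North 4, South 1, East 3, West 2, Central 1 (total 11).

North 4, South 1, East 3, West 2, Central 1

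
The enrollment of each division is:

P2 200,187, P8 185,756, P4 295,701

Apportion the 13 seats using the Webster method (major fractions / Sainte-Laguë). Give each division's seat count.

P2: 4, P8: 3, P4: 6

Standard divisor 681644/13 ≈ 52434.154; standard quotas: P2 3.818, P8 3.543, P4 5.639.
Rounding to the nearest integer gives 4, 4, 6 = 14 seats, so the divisor must be adjusted.
With modified divisor 53400: modified quotas P2 3.749, P8 3.479, P4 5.537.
Rounding to the nearest integer: P2 4, P8 3, P4 6 (total 13).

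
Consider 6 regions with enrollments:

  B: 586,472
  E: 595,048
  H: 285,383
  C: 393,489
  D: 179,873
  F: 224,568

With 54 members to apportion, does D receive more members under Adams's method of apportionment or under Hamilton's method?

Adams

Adams: B 14, E 14, H 7, C 9, D 5, F 5.
Hamilton: B 14, E 14, H 7, C 10, D 4, F 5.
D gets 5 under Adams and 4 under Hamilton.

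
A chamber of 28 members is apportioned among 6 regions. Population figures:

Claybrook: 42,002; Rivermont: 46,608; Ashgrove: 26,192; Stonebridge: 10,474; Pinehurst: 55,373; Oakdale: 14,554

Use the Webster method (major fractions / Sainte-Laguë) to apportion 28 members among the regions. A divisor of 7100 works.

With modified divisor 7100: modified quotas Claybrook 5.916, Rivermont 6.565, Ashgrove 3.689, Stonebridge 1.475, Pinehurst 7.799, Oakdale 2.050.
Rounding to the nearest integer: Claybrook 6, Rivermont 7, Ashgrove 4, Stonebridge 1, Pinehurst 8, Oakdale 2 (total 28).

Claybrook 6; Rivermont 7; Ashgrove 4; Stonebridge 1; Pinehurst 8; Oakdale 2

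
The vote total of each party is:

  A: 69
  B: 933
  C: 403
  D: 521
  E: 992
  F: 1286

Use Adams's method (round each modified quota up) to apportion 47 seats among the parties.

Standard divisor 4204/47 ≈ 89.447; standard quotas: A 0.771, B 10.431, C 4.505, D 5.825, E 11.090, F 14.377.
Rounding up gives 1, 11, 5, 6, 12, 15 = 50 seats, so the divisor must be adjusted.
With modified divisor 96: modified quotas A 0.719, B 9.719, C 4.198, D 5.427, E 10.333, F 13.396.
Rounding up: A 1, B 10, C 5, D 6, E 11, F 14 (total 47).

A 1; B 10; C 5; D 6; E 11; F 14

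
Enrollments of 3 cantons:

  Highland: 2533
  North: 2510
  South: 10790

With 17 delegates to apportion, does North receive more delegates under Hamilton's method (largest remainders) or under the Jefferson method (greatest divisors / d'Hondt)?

Hamilton: Highland 3, North 3, South 11.
Jefferson: Highland 3, North 2, South 12.
North gets 3 under Hamilton and 2 under Jefferson.

Hamilton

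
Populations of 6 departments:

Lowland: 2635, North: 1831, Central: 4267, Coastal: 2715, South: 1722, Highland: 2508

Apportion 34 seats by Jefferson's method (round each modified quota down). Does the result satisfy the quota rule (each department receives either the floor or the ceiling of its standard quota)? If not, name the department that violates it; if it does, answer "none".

Standard quotas: Lowland 5.714, North 3.971, Central 9.254, Coastal 5.888, South 3.734, Highland 5.439.
Jefferson allocation: Lowland 6, North 4, Central 9, Coastal 6, South 4, Highland 5.
Every allocation lies between the lower and upper quota.

none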